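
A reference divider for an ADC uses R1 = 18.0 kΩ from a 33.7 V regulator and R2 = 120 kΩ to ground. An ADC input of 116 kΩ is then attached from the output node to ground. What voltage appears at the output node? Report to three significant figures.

The load sits in parallel with R2: R2‖R_L = (120 × 116) / (120 + 116) = 58.98 kΩ.
V_out = 33.7 × 58.98 / (18.0 + 58.98) = 33.7 × 58.98/76.98 = 25.8 V.
(Unloaded it would have been 29.3 V.)

V_out ≈ 25.8 V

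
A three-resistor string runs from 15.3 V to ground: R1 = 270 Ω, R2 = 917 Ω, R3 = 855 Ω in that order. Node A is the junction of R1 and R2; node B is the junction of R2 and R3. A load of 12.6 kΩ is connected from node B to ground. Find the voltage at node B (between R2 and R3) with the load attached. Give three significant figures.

V ≈ 6.16 V

At node B, R3 is in parallel with the load: R3‖R_L = 800.7 Ω.
Below node A the resistance is R2 + (R3‖R_L) = 1718 Ω, so V_A = 15.3 × 1718/1988 = 13.22 V.
Then V_B = V_A × (R3‖R_L)/(R2 + R3‖R_L) = 13.22 × 800.7/1718 = 6.16 V.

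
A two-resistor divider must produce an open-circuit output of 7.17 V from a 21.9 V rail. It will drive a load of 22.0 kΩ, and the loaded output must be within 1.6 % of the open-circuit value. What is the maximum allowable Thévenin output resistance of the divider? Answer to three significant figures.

R_th ≤ 358 Ω

Loading drop = R_th/(R_th + R_L) ≤ 0.0160, so R_th ≤ R_L · ε/(1−ε) = 22.0 kΩ × 0.0160/0.9840 = 358 Ω.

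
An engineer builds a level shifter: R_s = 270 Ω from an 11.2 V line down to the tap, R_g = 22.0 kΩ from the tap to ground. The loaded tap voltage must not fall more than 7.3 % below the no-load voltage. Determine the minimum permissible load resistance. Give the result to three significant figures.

R_L(min) ≈ 3.39 kΩ

Output resistance R_th = R_s‖R_g = (270 × 22000)/22270 = 266.7 Ω.
The fractional drop is R_th/(R_th + R_L); requiring this ≤ 0.0730 gives R_L ≥ R_th(1/0.0730 − 1) = 266.7 × 12.70 = 3.39 kΩ.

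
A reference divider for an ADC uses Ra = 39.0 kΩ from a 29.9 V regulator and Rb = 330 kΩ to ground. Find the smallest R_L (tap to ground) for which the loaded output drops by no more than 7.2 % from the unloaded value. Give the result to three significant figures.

R_L(min) ≈ 450 kΩ

Output resistance R_th = Ra‖Rb = (39.0 × 330)/369.0 = 34.88 kΩ.
The fractional drop is R_th/(R_th + R_L); requiring this ≤ 0.0720 gives R_L ≥ R_th(1/0.0720 − 1) = 34.88 × 12.89 = 450 kΩ.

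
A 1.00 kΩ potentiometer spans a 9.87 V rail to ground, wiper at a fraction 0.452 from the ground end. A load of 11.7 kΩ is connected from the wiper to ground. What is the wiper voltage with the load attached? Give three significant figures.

V ≈ 4.37 V

The wiper splits the pot into (1−α)R = 548.0 Ω above and αR = 452.0 Ω below.
Lower section ‖ load = 435.2 Ω.
V_wiper = 9.87 × 435.2/(548.0 + 435.2) = 4.37 V.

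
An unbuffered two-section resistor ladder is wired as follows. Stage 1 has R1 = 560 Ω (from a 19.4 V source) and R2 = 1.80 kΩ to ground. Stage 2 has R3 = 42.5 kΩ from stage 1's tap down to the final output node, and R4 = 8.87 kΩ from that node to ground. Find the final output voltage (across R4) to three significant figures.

V_out ≈ 2.53 V

Stage 2 presents R3+R4 = 51370 Ω as a load on stage 1's tap.
Stage 1's lower leg becomes R2‖(R3+R4) = 1739 Ω, so V_mid = 19.4 × 1739/2299 = 14.67 V.
Stage 2 is itself unloaded: V_out = V_mid × R4/(R3+R4) = 14.67 × 8870/51370 = 2.53 V.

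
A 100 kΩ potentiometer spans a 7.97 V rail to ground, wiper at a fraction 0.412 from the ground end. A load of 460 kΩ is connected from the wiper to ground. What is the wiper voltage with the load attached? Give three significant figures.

V ≈ 3.12 V

The wiper splits the pot into (1−α)R = 58.80 kΩ above and αR = 41.20 kΩ below.
Lower section ‖ load = 37.81 kΩ.
V_wiper = 7.97 × 37.81/(58.80 + 37.81) = 3.12 V.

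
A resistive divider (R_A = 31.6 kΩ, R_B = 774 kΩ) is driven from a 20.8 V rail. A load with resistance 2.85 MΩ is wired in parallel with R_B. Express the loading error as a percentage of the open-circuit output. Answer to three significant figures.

1.05 %

The divider's output (Thévenin) resistance is R_A‖R_B = 30.36 kΩ.
Fractional drop under load = R_th/(R_th + R_L) = 30.36 / (30.36 + 2850) = 0.01054.
So the output falls by 1.05 %.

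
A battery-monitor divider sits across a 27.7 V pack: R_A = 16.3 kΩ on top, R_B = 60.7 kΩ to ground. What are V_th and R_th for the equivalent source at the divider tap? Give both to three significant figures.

V_th is the open-circuit tap voltage: 27.7 × 60.7/(16.3 + 60.7) = 21.8 V.
With the supply zeroed, R_A and R_B appear in parallel from the tap: R_th = R_A‖R_B = (16.3 × 60.7)/77.00 = 12.8 kΩ.

V_th = 21.8 V, R_th = 12.8 kΩ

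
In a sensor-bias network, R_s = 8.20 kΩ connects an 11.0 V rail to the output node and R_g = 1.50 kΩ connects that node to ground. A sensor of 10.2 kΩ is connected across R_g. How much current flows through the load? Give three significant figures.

I_L ≈ 0.148 mA

R_g‖R_L = 1.308 kΩ; V_out = 11.0 × 1.308/9.508 = 1.513 V.
I_L = V_out / R_L = 1.513 / 10.2 kΩ = 0.148 mA.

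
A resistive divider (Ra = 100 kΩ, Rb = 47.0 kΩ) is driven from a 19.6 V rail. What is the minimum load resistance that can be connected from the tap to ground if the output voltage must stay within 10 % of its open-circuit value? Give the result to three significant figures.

Output resistance R_th = Ra‖Rb = (100 × 47.0)/147.0 = 31.97 kΩ.
The fractional drop is R_th/(R_th + R_L); requiring this ≤ 0.100 gives R_L ≥ R_th(1/0.100 − 1) = 31.97 × 9.000 = 288 kΩ.

R_L(min) ≈ 288 kΩ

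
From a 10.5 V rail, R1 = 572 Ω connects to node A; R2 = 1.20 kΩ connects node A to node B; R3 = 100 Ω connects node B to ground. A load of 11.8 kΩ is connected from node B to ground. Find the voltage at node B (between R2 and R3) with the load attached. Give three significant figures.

At node B, R3 is in parallel with the load: R3‖R_L = 99.16 Ω.
Below node A the resistance is R2 + (R3‖R_L) = 1299 Ω, so V_A = 10.5 × 1299/1871 = 7.290 V.
Then V_B = V_A × (R3‖R_L)/(R2 + R3‖R_L) = 7.290 × 99.16/1299 = 0.556 V.

V ≈ 0.556 V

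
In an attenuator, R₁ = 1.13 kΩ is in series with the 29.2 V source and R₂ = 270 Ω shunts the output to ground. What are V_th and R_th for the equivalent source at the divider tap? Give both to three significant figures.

V_th is the open-circuit tap voltage: 29.2 × 270/(1130 + 270) = 5.63 V.
With the supply zeroed, R₁ and R₂ appear in parallel from the tap: R_th = R₁‖R₂ = (1130 × 270)/1400 = 218 Ω.

V_th = 5.63 V, R_th = 218 Ω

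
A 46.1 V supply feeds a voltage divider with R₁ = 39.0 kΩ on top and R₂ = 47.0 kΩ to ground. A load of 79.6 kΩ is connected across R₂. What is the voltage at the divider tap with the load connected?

V_out ≈ 19.9 V

The load sits in parallel with R₂: R₂‖R_L = (47.0 × 79.6) / (47.0 + 79.6) = 29.55 kΩ.
V_out = 46.1 × 29.55 / (39.0 + 29.55) = 46.1 × 29.55/68.55 = 19.9 V.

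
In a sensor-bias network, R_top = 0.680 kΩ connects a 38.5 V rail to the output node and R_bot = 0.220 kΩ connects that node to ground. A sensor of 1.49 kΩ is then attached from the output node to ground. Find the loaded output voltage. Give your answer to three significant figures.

The load sits in parallel with R_bot: R_bot‖R_L = (220 × 1490) / (220 + 1490) = 191.7 Ω.
V_out = 38.5 × 191.7 / (680 + 191.7) = 38.5 × 191.7/871.7 = 8.47 V.

V_out ≈ 8.47 V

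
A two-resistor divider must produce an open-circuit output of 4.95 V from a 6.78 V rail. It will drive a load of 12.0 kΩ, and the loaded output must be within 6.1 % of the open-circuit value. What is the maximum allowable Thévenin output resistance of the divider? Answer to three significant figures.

Loading drop = R_th/(R_th + R_L) ≤ 0.0610, so R_th ≤ R_L · ε/(1−ε) = 12.0 kΩ × 0.0610/0.9390 = 780 Ω.

R_th ≤ 780 Ω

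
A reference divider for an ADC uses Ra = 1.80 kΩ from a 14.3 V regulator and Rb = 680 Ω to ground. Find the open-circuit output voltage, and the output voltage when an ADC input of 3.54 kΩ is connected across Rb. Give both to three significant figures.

Open-circuit: V = 14.3 × 680/(1800 + 680) = 3.92 V.
With the load, Rb becomes Rb‖R_L = 570.4 Ω, so V = 14.3 × 570.4/2370 = 3.44 V.

Unloaded: 3.92 V; loaded: 3.44 V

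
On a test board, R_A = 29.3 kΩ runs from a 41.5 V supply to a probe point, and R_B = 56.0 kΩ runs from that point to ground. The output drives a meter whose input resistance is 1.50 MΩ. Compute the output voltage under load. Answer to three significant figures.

The load sits in parallel with R_B: R_B‖R_L = (56.0 × 1500) / (56.0 + 1500) = 53.98 kΩ.
V_out = 41.5 × 53.98 / (29.3 + 53.98) = 41.5 × 53.98/83.28 = 26.9 V.

V_out ≈ 26.9 V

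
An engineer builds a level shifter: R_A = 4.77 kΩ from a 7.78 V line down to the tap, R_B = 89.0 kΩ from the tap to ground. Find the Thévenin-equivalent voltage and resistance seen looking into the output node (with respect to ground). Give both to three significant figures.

V_th is the open-circuit tap voltage: 7.78 × 89.0/(4.77 + 89.0) = 7.38 V.
With the supply zeroed, R_A and R_B appear in parallel from the tap: R_th = R_A‖R_B = (4.77 × 89.0)/93.77 = 4.53 kΩ.

V_th = 7.38 V, R_th = 4.53 kΩ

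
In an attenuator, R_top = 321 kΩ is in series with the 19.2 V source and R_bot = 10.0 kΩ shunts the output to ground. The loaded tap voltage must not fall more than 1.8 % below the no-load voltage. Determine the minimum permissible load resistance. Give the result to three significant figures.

R_L(min) ≈ 529 kΩ

Output resistance R_th = R_top‖R_bot = (321 × 10.0)/331.0 = 9.698 kΩ.
The fractional drop is R_th/(R_th + R_L); requiring this ≤ 0.0180 gives R_L ≥ R_th(1/0.0180 − 1) = 9.698 × 54.56 = 529 kΩ.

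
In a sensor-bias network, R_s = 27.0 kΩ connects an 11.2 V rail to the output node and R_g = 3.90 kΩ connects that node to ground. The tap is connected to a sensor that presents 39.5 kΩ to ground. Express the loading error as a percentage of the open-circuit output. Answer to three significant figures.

7.94 %

The divider's output (Thévenin) resistance is R_s‖R_g = 3.408 kΩ.
Fractional drop under load = R_th/(R_th + R_L) = 3.408 / (3.408 + 39.5) = 0.07942.
So the output falls by 7.94 %.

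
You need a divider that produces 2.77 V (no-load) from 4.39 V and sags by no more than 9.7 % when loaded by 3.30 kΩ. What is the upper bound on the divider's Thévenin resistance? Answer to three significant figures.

Loading drop = R_th/(R_th + R_L) ≤ 0.0970, so R_th ≤ R_L · ε/(1−ε) = 3.30 kΩ × 0.0970/0.9030 = 354 Ω.

R_th ≤ 354 Ω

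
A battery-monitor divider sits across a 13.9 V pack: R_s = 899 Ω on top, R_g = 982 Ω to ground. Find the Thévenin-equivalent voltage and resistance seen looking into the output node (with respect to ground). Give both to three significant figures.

V_th is the open-circuit tap voltage: 13.9 × 982/(899 + 982) = 7.26 V.
With the supply zeroed, R_s and R_g appear in parallel from the tap: R_th = R_s‖R_g = (899 × 982)/1881 = 469 Ω.

V_th = 7.26 V, R_th = 469 Ω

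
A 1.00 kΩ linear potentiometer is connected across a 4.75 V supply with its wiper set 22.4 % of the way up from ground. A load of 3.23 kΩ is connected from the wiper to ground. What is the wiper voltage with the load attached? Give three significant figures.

The wiper splits the pot into (1−α)R = 776.0 Ω above and αR = 224.0 Ω below.
Lower section ‖ load = 209.5 Ω.
V_wiper = 4.75 × 209.5/(776.0 + 209.5) = 1.01 V.

V ≈ 1.01 V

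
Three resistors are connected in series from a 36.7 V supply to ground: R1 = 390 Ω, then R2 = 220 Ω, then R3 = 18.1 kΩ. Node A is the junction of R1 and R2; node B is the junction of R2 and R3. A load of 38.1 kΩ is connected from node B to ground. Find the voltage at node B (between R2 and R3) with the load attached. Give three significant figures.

At node B, R3 is in parallel with the load: R3‖R_L = 12270 Ω.
Below node A the resistance is R2 + (R3‖R_L) = 12490 Ω, so V_A = 36.7 × 12490/12880 = 35.59 V.
Then V_B = V_A × (R3‖R_L)/(R2 + R3‖R_L) = 35.59 × 12270/12490 = 35.0 V.

V ≈ 35.0 V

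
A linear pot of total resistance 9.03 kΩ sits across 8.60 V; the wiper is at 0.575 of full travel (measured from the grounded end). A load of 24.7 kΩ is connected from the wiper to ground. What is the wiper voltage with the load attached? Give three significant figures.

V ≈ 4.54 V

The wiper splits the pot into (1−α)R = 3.838 kΩ above and αR = 5.192 kΩ below.
Lower section ‖ load = 4.290 kΩ.
V_wiper = 8.60 × 4.290/(3.838 + 4.290) = 4.54 V.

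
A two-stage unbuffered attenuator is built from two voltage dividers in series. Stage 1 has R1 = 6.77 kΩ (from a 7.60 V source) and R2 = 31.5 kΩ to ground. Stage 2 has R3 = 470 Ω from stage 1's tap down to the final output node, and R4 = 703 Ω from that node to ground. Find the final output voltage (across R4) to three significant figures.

V_out ≈ 0.652 V

Stage 2 presents R3+R4 = 1173 Ω as a load on stage 1's tap.
Stage 1's lower leg becomes R2‖(R3+R4) = 1131 Ω, so V_mid = 7.60 × 1131/7901 = 1.088 V.
Stage 2 is itself unloaded: V_out = V_mid × R4/(R3+R4) = 1.088 × 703/1173 = 0.652 V.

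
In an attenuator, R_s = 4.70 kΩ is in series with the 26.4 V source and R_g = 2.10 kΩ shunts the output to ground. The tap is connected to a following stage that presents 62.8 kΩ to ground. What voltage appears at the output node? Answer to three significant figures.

The load sits in parallel with R_g: R_g‖R_L = (2.10 × 62.8) / (2.10 + 62.8) = 2.032 kΩ.
V_out = 26.4 × 2.032 / (4.70 + 2.032) = 26.4 × 2.032/6.732 = 7.97 V.

V_out ≈ 7.97 V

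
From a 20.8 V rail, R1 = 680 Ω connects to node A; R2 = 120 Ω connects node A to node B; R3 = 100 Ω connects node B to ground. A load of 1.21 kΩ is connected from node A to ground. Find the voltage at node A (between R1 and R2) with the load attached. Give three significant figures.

Below node A the series string R2+R3 = 220.0 Ω sits in parallel with the 1210 Ω load: 186.2 Ω.
V_A = 20.8 × 186.2/(680 + 186.2) = 4.47 V.

V ≈ 4.47 V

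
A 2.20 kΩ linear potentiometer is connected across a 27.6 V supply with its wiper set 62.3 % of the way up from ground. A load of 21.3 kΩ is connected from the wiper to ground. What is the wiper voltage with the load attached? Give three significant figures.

The wiper splits the pot into (1−α)R = 829.4 Ω above and αR = 1371 Ω below.
Lower section ‖ load = 1288 Ω.
V_wiper = 27.6 × 1288/(829.4 + 1288) = 16.8 V.

V ≈ 16.8 V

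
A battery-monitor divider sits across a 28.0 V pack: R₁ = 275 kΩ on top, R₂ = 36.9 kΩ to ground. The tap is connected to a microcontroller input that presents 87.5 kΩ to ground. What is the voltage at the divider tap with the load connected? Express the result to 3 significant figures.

V_out ≈ 2.41 V

The load sits in parallel with R₂: R₂‖R_L = (36.9 × 87.5) / (36.9 + 87.5) = 25.95 kΩ.
V_out = 28.0 × 25.95 / (275 + 25.95) = 28.0 × 25.95/301.0 = 2.41 V.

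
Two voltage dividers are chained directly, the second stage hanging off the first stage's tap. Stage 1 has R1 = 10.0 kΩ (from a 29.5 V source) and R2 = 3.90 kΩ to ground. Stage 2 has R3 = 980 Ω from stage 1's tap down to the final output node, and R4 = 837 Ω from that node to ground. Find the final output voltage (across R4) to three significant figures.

V_out ≈ 1.50 V

Stage 2 presents R3+R4 = 1817 Ω as a load on stage 1's tap.
Stage 1's lower leg becomes R2‖(R3+R4) = 1240 Ω, so V_mid = 29.5 × 1240/11240 = 3.253 V.
Stage 2 is itself unloaded: V_out = V_mid × R4/(R3+R4) = 3.253 × 837/1817 = 1.50 V.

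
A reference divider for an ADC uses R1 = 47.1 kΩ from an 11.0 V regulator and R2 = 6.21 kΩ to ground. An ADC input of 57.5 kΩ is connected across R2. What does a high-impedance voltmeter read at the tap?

V_out ≈ 1.17 V

The load sits in parallel with R2: R2‖R_L = (6.21 × 57.5) / (6.21 + 57.5) = 5.605 kΩ.
V_out = 11.0 × 5.605 / (47.1 + 5.605) = 11.0 × 5.605/52.70 = 1.17 V.
(Unloaded it would have been 1.28 V.)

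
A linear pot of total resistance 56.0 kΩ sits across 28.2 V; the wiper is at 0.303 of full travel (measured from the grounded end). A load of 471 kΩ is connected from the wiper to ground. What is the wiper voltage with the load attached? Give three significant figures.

The wiper splits the pot into (1−α)R = 39.03 kΩ above and αR = 16.97 kΩ below.
Lower section ‖ load = 16.38 kΩ.
V_wiper = 28.2 × 16.38/(39.03 + 16.38) = 8.34 V.

V ≈ 8.34 V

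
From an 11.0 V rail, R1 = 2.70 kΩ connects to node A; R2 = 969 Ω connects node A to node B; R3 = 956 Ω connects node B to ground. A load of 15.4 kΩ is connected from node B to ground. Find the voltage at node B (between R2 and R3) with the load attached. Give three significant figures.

At node B, R3 is in parallel with the load: R3‖R_L = 900.1 Ω.
Below node A the resistance is R2 + (R3‖R_L) = 1869 Ω, so V_A = 11.0 × 1869/4569 = 4.500 V.
Then V_B = V_A × (R3‖R_L)/(R2 + R3‖R_L) = 4.500 × 900.1/1869 = 2.17 V.

V ≈ 2.17 V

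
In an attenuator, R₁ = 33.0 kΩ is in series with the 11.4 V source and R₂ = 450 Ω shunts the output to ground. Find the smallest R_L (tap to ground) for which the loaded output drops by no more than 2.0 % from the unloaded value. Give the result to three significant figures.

Output resistance R_th = R₁‖R₂ = (33000 × 450)/33450 = 443.9 Ω.
The fractional drop is R_th/(R_th + R_L); requiring this ≤ 0.0200 gives R_L ≥ R_th(1/0.0200 − 1) = 443.9 × 49.00 = 21.8 kΩ.

R_L(min) ≈ 21.8 kΩ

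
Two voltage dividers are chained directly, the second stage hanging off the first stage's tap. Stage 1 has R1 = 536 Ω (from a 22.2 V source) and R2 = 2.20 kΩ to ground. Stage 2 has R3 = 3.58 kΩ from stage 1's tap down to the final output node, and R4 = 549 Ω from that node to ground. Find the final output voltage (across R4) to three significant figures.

V_out ≈ 2.15 V

Stage 2 presents R3+R4 = 4129 Ω as a load on stage 1's tap.
Stage 1's lower leg becomes R2‖(R3+R4) = 1435 Ω, so V_mid = 22.2 × 1435/1971 = 16.16 V.
Stage 2 is itself unloaded: V_out = V_mid × R4/(R3+R4) = 16.16 × 549/4129 = 2.15 V.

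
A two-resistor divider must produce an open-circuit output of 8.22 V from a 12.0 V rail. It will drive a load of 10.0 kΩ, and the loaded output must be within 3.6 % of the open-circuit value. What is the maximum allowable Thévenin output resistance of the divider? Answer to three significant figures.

R_th ≤ 373 Ω

Loading drop = R_th/(R_th + R_L) ≤ 0.0360, so R_th ≤ R_L · ε/(1−ε) = 10.0 kΩ × 0.0360/0.9640 = 373 Ω.
(Any R1, R2 with R2/(R1+R2) = 0.685 and R1‖R2 ≤ 373 Ω will meet the spec.)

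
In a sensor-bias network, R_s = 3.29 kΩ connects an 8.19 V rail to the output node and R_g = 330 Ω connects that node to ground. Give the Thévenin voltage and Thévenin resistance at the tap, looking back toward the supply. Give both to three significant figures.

V_th is the open-circuit tap voltage: 8.19 × 330/(3290 + 330) = 0.747 V.
With the supply zeroed, R_s and R_g appear in parallel from the tap: R_th = R_s‖R_g = (3290 × 330)/3620 = 300 Ω.

V_th = 0.747 V, R_th = 300 Ω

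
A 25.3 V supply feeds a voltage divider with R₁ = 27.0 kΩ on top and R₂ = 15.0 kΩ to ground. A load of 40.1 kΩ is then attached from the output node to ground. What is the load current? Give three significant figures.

R₂‖R_L = 10.92 kΩ; V_out = 25.3 × 10.92/37.92 = 7.284 V.
I_L = V_out / R_L = 7.284 / 40.1 kΩ = 0.182 mA.

I_L ≈ 0.182 mA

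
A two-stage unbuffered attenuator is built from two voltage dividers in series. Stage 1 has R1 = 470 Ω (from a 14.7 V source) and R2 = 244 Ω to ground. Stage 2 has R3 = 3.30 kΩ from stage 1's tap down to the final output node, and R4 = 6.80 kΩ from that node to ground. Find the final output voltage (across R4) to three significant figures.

V_out ≈ 3.33 V

Stage 2 presents R3+R4 = 10100 Ω as a load on stage 1's tap.
Stage 1's lower leg becomes R2‖(R3+R4) = 238.2 Ω, so V_mid = 14.7 × 238.2/708.2 = 4.945 V.
Stage 2 is itself unloaded: V_out = V_mid × R4/(R3+R4) = 4.945 × 6800/10100 = 3.33 V.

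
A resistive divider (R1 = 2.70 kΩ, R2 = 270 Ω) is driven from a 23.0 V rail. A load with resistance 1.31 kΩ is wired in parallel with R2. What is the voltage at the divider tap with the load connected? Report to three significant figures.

The load sits in parallel with R2: R2‖R_L = (270 × 1310) / (270 + 1310) = 223.9 Ω.
V_out = 23.0 × 223.9 / (2700 + 223.9) = 23.0 × 223.9/2924 = 1.76 V.

V_out ≈ 1.76 V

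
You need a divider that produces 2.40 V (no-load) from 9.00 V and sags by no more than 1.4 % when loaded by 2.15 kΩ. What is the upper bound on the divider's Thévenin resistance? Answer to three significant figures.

R_th ≤ 30.5 Ω

Loading drop = R_th/(R_th + R_L) ≤ 0.0140, so R_th ≤ R_L · ε/(1−ε) = 2.15 kΩ × 0.0140/0.9860 = 30.5 Ω.
(Any R1, R2 with R2/(R1+R2) = 0.267 and R1‖R2 ≤ 30.5 Ω will meet the spec.)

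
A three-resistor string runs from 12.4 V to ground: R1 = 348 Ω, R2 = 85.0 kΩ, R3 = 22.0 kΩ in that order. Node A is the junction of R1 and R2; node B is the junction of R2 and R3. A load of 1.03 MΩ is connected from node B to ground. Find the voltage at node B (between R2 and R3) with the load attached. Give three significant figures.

At node B, R3 is in parallel with the load: R3‖R_L = 21540 Ω.
Below node A the resistance is R2 + (R3‖R_L) = 106500 Ω, so V_A = 12.4 × 106500/106900 = 12.36 V.
Then V_B = V_A × (R3‖R_L)/(R2 + R3‖R_L) = 12.36 × 21540/106500 = 2.50 V.

V ≈ 2.50 V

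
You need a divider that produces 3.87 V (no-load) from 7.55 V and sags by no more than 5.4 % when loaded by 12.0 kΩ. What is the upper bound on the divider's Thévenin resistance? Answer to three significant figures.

Loading drop = R_th/(R_th + R_L) ≤ 0.0540, so R_th ≤ R_L · ε/(1−ε) = 12.0 kΩ × 0.0540/0.9460 = 685 Ω.
(Any R1, R2 with R2/(R1+R2) = 0.513 and R1‖R2 ≤ 685 Ω will meet the spec.)

R_th ≤ 685 Ω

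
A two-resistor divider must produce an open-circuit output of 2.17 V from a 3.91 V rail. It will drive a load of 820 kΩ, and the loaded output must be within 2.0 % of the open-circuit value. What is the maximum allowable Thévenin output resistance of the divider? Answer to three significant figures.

R_th ≤ 16.7 kΩ

Loading drop = R_th/(R_th + R_L) ≤ 0.0200, so R_th ≤ R_L · ε/(1−ε) = 820 kΩ × 0.0200/0.9800 = 16.7 kΩ.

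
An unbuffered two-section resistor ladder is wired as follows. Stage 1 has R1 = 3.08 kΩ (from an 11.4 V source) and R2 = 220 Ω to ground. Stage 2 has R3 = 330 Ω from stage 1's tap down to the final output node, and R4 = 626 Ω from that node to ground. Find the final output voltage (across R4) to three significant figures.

V_out ≈ 0.410 V

Stage 2 presents R3+R4 = 956.0 Ω as a load on stage 1's tap.
Stage 1's lower leg becomes R2‖(R3+R4) = 178.8 Ω, so V_mid = 11.4 × 178.8/3259 = 0.6256 V.
Stage 2 is itself unloaded: V_out = V_mid × R4/(R3+R4) = 0.6256 × 626/956.0 = 0.410 V.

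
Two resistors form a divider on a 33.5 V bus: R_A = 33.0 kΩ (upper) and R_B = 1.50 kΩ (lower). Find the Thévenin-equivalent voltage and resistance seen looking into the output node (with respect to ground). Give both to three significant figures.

V_th = 1.46 V, R_th = 1.43 kΩ

V_th is the open-circuit tap voltage: 33.5 × 1.50/(33.0 + 1.50) = 1.46 V.
With the supply zeroed, R_A and R_B appear in parallel from the tap: R_th = R_A‖R_B = (33.0 × 1.50)/34.50 = 1.43 kΩ.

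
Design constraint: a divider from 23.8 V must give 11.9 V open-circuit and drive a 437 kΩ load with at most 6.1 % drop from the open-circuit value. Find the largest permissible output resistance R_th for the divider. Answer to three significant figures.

R_th ≤ 28.4 kΩ

Loading drop = R_th/(R_th + R_L) ≤ 0.0610, so R_th ≤ R_L · ε/(1−ε) = 437 kΩ × 0.0610/0.9390 = 28.4 kΩ.
(Any R1, R2 with R2/(R1+R2) = 0.500 and R1‖R2 ≤ 28.4 kΩ will meet the spec.)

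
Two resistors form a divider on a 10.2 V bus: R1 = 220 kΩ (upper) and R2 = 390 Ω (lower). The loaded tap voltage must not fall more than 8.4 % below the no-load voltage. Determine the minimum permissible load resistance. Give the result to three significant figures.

Output resistance R_th = R1‖R2 = (220000 × 390)/220400 = 389.3 Ω.
The fractional drop is R_th/(R_th + R_L); requiring this ≤ 0.0840 gives R_L ≥ R_th(1/0.0840 − 1) = 389.3 × 10.90 = 4.25 kΩ.

R_L(min) ≈ 4.25 kΩ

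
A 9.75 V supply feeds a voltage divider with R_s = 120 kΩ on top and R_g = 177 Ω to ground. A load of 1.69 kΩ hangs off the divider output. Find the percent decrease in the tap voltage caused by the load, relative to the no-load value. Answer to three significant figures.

9.47 %

Unloaded V = 9.75 × 177/120200 = 0.014360 V.
Loaded: R_g‖R_L = 160.2 Ω, giving V = 9.75 × 160.2/120200 = 0.013000 V.
Drop = (0.014360 − 0.013000) / 0.014360 = 9.47 %.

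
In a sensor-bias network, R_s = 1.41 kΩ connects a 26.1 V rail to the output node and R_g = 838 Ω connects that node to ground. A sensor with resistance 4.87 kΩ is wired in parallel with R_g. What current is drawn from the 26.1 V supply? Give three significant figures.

R_g‖R_L = 715.0 Ω, so the source sees R_s + R_g‖R_L = 2125 Ω.
I = 26.1 V / 2125 Ω = 12.3 mA.

I ≈ 12.3 mA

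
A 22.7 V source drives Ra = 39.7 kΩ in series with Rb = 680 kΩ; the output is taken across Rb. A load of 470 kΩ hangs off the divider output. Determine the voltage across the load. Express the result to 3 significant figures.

The load sits in parallel with Rb: Rb‖R_L = (680 × 470) / (680 + 470) = 277.9 kΩ.
V_out = 22.7 × 277.9 / (39.7 + 277.9) = 22.7 × 277.9/317.6 = 19.9 V.

V_out ≈ 19.9 V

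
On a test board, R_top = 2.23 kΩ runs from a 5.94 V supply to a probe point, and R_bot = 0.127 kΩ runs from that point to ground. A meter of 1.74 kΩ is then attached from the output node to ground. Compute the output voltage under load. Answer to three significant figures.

The load sits in parallel with R_bot: R_bot‖R_L = (127 × 1740) / (127 + 1740) = 118.4 Ω.
V_out = 5.94 × 118.4 / (2230 + 118.4) = 5.94 × 118.4/2348 = 0.299 V.

V_out ≈ 0.299 V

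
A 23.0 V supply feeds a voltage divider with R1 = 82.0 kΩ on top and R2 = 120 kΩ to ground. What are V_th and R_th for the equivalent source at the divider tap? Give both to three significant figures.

V_th is the open-circuit tap voltage: 23.0 × 120/(82.0 + 120) = 13.7 V.
With the supply zeroed, R1 and R2 appear in parallel from the tap: R_th = R1‖R2 = (82.0 × 120)/202.0 = 48.7 kΩ.

V_th = 13.7 V, R_th = 48.7 kΩ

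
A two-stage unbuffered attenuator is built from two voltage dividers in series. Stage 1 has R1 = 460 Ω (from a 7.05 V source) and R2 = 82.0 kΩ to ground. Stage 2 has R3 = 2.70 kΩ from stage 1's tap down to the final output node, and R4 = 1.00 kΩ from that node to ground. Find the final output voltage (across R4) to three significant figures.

Stage 2 presents R3+R4 = 3700 Ω as a load on stage 1's tap.
Stage 1's lower leg becomes R2‖(R3+R4) = 3540 Ω, so V_mid = 7.05 × 3540/4000 = 6.239 V.
Stage 2 is itself unloaded: V_out = V_mid × R4/(R3+R4) = 6.239 × 1000/3700 = 1.69 V.

V_out ≈ 1.69 V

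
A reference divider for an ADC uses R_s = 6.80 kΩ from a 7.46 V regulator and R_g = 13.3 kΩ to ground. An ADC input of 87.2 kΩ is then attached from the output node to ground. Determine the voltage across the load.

V_out ≈ 4.69 V

The load sits in parallel with R_g: R_g‖R_L = (13.3 × 87.2) / (13.3 + 87.2) = 11.54 kΩ.
V_out = 7.46 × 11.54 / (6.80 + 11.54) = 7.46 × 11.54/18.34 = 4.69 V.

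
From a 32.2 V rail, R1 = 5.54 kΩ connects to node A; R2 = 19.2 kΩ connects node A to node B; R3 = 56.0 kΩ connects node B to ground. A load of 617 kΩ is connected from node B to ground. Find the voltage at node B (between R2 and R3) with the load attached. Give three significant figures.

V ≈ 21.7 V

At node B, R3 is in parallel with the load: R3‖R_L = 51.34 kΩ.
Below node A the resistance is R2 + (R3‖R_L) = 70.54 kΩ, so V_A = 32.2 × 70.54/76.08 = 29.86 V.
Then V_B = V_A × (R3‖R_L)/(R2 + R3‖R_L) = 29.86 × 51.34/70.54 = 21.7 V.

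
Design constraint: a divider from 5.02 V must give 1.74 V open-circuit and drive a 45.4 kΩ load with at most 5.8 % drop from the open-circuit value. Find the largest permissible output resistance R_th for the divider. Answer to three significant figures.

Loading drop = R_th/(R_th + R_L) ≤ 0.0580, so R_th ≤ R_L · ε/(1−ε) = 45.4 kΩ × 0.0580/0.9420 = 2.80 kΩ.

R_th ≤ 2.80 kΩ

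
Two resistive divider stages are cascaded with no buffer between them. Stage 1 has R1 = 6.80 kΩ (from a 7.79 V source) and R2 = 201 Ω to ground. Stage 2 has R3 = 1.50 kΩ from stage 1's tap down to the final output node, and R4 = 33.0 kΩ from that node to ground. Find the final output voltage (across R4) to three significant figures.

V_out ≈ 0.213 V

Stage 2 presents R3+R4 = 34500 Ω as a load on stage 1's tap.
Stage 1's lower leg becomes R2‖(R3+R4) = 199.8 Ω, so V_mid = 7.79 × 199.8/7000 = 0.2224 V.
Stage 2 is itself unloaded: V_out = V_mid × R4/(R3+R4) = 0.2224 × 33000/34500 = 0.213 V.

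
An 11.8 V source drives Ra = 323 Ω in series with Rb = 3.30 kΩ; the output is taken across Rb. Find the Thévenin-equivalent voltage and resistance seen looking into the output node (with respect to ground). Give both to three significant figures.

V_th = 10.7 V, R_th = 294 Ω

V_th is the open-circuit tap voltage: 11.8 × 3300/(323 + 3300) = 10.7 V.
With the supply zeroed, Ra and Rb appear in parallel from the tap: R_th = Ra‖Rb = (323 × 3300)/3623 = 294 Ω.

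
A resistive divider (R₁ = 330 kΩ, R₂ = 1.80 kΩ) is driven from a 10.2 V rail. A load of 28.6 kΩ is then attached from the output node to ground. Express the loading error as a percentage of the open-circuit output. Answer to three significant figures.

5.89 %

The divider's output (Thévenin) resistance is R₁‖R₂ = 1.790 kΩ.
Fractional drop under load = R_th/(R_th + R_L) = 1.790 / (1.790 + 28.6) = 0.05891.
So the output falls by 5.89 %.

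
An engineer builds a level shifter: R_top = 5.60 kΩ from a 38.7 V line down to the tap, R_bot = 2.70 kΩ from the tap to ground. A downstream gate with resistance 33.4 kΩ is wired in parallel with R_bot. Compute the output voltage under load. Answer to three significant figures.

V_out ≈ 11.9 V

The load sits in parallel with R_bot: R_bot‖R_L = (2.70 × 33.4) / (2.70 + 33.4) = 2.498 kΩ.
V_out = 38.7 × 2.498 / (5.60 + 2.498) = 38.7 × 2.498/8.098 = 11.9 V.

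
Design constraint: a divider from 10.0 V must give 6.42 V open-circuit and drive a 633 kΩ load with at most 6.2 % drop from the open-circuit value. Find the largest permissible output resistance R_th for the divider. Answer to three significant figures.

R_th ≤ 41.8 kΩ

Loading drop = R_th/(R_th + R_L) ≤ 0.0620, so R_th ≤ R_L · ε/(1−ε) = 633 kΩ × 0.0620/0.9380 = 41.8 kΩ.
(Any R1, R2 with R2/(R1+R2) = 0.642 and R1‖R2 ≤ 41.8 kΩ will meet the spec.)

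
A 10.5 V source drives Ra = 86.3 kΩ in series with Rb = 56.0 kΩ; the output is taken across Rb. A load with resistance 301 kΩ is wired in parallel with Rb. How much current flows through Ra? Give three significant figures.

Rb‖R_L = 47.22 kΩ, so the source sees Ra + Rb‖R_L = 133.5 kΩ.
I = 10.5 V / 133.5 kΩ = 0.0786 mA.

I ≈ 0.0786 mA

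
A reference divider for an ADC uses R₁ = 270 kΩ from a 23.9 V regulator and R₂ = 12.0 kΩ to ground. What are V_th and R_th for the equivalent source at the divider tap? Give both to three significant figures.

V_th is the open-circuit tap voltage: 23.9 × 12.0/(270 + 12.0) = 1.02 V.
With the supply zeroed, R₁ and R₂ appear in parallel from the tap: R_th = R₁‖R₂ = (270 × 12.0)/282.0 = 11.5 kΩ.

V_th = 1.02 V, R_th = 11.5 kΩ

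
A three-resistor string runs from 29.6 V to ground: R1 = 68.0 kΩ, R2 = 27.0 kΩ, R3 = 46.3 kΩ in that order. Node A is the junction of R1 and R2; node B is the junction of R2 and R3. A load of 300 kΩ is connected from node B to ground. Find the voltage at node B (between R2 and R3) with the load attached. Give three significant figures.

At node B, R3 is in parallel with the load: R3‖R_L = 40.11 kΩ.
Below node A the resistance is R2 + (R3‖R_L) = 67.11 kΩ, so V_A = 29.6 × 67.11/135.1 = 14.70 V.
Then V_B = V_A × (R3‖R_L)/(R2 + R3‖R_L) = 14.70 × 40.11/67.11 = 8.79 V.

V ≈ 8.79 V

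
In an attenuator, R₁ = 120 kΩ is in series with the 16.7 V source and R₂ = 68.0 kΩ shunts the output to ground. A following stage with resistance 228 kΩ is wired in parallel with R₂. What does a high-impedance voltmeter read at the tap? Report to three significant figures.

V_out ≈ 5.07 V

The load sits in parallel with R₂: R₂‖R_L = (68.0 × 228) / (68.0 + 228) = 52.38 kΩ.
V_out = 16.7 × 52.38 / (120 + 52.38) = 16.7 × 52.38/172.4 = 5.07 V.
(Unloaded it would have been 6.04 V.)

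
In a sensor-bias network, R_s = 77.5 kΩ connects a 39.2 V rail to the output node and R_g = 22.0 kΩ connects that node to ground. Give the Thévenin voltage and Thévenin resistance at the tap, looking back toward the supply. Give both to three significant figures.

V_th = 8.67 V, R_th = 17.1 kΩ

V_th is the open-circuit tap voltage: 39.2 × 22.0/(77.5 + 22.0) = 8.67 V.
With the supply zeroed, R_s and R_g appear in parallel from the tap: R_th = R_s‖R_g = (77.5 × 22.0)/99.50 = 17.1 kΩ.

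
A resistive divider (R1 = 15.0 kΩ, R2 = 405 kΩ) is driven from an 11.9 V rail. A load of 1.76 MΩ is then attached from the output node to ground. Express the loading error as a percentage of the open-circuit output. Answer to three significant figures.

The divider's output (Thévenin) resistance is R1‖R2 = 14.46 kΩ.
Fractional drop under load = R_th/(R_th + R_L) = 14.46 / (14.46 + 1760) = 0.008151.
So the output falls by 0.815 %.

0.815 %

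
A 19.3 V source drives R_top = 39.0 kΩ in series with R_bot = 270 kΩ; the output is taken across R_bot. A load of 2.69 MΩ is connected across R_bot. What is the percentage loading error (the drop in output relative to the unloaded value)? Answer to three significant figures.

The divider's output (Thévenin) resistance is R_top‖R_bot = 34.08 kΩ.
Fractional drop under load = R_th/(R_th + R_L) = 34.08 / (34.08 + 2690) = 0.01251.
So the output falls by 1.25 %.

1.25 %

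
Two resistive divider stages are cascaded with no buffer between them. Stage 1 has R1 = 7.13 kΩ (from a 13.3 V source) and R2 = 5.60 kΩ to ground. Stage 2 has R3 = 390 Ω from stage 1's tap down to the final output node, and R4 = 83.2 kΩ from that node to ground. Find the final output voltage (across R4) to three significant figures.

Stage 2 presents R3+R4 = 83590 Ω as a load on stage 1's tap.
Stage 1's lower leg becomes R2‖(R3+R4) = 5248 Ω, so V_mid = 13.3 × 5248/12380 = 5.639 V.
Stage 2 is itself unloaded: V_out = V_mid × R4/(R3+R4) = 5.639 × 83200/83590 = 5.61 V.

V_out ≈ 5.61 V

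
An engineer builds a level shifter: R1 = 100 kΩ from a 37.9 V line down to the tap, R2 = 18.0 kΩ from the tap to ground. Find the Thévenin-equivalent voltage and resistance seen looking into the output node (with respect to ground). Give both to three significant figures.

V_th is the open-circuit tap voltage: 37.9 × 18.0/(100 + 18.0) = 5.78 V.
With the supply zeroed, R1 and R2 appear in parallel from the tap: R_th = R1‖R2 = (100 × 18.0)/118.0 = 15.3 kΩ.

V_th = 5.78 V, R_th = 15.3 kΩ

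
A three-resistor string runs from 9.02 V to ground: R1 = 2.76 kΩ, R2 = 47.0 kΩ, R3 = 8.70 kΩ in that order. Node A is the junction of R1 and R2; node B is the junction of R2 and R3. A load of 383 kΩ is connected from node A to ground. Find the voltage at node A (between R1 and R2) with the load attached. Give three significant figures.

V ≈ 8.54 V

Below node A the series string R2+R3 = 55.70 kΩ sits in parallel with the 383 kΩ load: 48.63 kΩ.
V_A = 9.02 × 48.63/(2.76 + 48.63) = 8.54 V.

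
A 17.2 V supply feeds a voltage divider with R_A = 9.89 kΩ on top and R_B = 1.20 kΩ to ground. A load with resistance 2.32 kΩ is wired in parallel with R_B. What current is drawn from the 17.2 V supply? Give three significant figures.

I ≈ 1.61 mA

R_B‖R_L = 0.7909 kΩ, so the source sees R_A + R_B‖R_L = 10.68 kΩ.
I = 17.2 V / 10.68 kΩ = 1.61 mA.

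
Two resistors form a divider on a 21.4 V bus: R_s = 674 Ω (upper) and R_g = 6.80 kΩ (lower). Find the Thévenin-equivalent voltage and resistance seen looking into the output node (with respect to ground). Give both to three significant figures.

V_th is the open-circuit tap voltage: 21.4 × 6800/(674 + 6800) = 19.5 V.
With the supply zeroed, R_s and R_g appear in parallel from the tap: R_th = R_s‖R_g = (674 × 6800)/7474 = 613 Ω.

V_th = 19.5 V, R_th = 613 Ω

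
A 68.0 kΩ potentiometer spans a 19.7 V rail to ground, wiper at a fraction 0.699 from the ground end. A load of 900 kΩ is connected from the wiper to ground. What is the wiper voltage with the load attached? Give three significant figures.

V ≈ 13.6 V

The wiper splits the pot into (1−α)R = 20.47 kΩ above and αR = 47.53 kΩ below.
Lower section ‖ load = 45.15 kΩ.
V_wiper = 19.7 × 45.15/(20.47 + 45.15) = 13.6 V.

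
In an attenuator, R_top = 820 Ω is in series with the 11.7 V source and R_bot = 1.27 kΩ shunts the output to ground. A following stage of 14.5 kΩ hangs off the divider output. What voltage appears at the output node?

The load sits in parallel with R_bot: R_bot‖R_L = (1270 × 14500) / (1270 + 14500) = 1168 Ω.
V_out = 11.7 × 1168 / (820 + 1168) = 11.7 × 1168/1988 = 6.87 V.

V_out ≈ 6.87 V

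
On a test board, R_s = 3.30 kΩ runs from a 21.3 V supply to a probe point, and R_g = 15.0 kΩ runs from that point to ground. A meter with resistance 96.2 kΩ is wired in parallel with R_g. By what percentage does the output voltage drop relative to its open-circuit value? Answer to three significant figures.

2.73 %

The divider's output (Thévenin) resistance is R_s‖R_g = 2.705 kΩ.
Fractional drop under load = R_th/(R_th + R_L) = 2.705 / (2.705 + 96.2) = 0.02735.
So the output falls by 2.73 %.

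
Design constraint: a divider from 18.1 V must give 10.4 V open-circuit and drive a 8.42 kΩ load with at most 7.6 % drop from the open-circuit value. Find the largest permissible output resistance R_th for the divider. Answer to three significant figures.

Loading drop = R_th/(R_th + R_L) ≤ 0.0760, so R_th ≤ R_L · ε/(1−ε) = 8.42 kΩ × 0.0760/0.9240 = 693 Ω.

R_th ≤ 693 Ω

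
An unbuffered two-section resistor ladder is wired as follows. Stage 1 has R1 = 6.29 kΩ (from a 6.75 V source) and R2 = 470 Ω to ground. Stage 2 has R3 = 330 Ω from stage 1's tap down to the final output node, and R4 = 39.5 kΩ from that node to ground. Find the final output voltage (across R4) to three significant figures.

V_out ≈ 0.460 V

Stage 2 presents R3+R4 = 39830 Ω as a load on stage 1's tap.
Stage 1's lower leg becomes R2‖(R3+R4) = 464.5 Ω, so V_mid = 6.75 × 464.5/6755 = 0.4642 V.
Stage 2 is itself unloaded: V_out = V_mid × R4/(R3+R4) = 0.4642 × 39500/39830 = 0.460 V.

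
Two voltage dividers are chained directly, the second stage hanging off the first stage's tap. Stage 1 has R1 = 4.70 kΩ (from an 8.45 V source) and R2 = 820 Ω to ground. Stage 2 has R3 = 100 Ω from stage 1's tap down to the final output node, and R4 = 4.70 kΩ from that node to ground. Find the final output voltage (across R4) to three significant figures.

V_out ≈ 1.07 V

Stage 2 presents R3+R4 = 4800 Ω as a load on stage 1's tap.
Stage 1's lower leg becomes R2‖(R3+R4) = 700.4 Ω, so V_mid = 8.45 × 700.4/5400 = 1.096 V.
Stage 2 is itself unloaded: V_out = V_mid × R4/(R3+R4) = 1.096 × 4700/4800 = 1.07 V.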